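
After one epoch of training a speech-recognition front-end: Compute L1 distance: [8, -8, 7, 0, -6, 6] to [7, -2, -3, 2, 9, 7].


d = |8-7| + |-8+ 2| + |7+ 3| + |0-2| + |-6-9| + |6-7|
  = 1 + 6 + 10 + 2 + 15 + 1
  = 35

35


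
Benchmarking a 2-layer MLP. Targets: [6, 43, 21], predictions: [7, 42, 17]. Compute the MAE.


Absolute errors: |6-7|=1, |43-42|=1, |21-17|=4
Sum = 6
MAE = 6/3 = 2

2


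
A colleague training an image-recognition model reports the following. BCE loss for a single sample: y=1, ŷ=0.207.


BCE = -[y·ln(p) + (1-y)·ln(1-p)]
= -1·ln(0.207) - 0
= -ln(0.207) = 1.575

1.575


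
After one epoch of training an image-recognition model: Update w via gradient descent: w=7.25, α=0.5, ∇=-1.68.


w_new = w - α·∇
= 7.25 - 0.5·-1.68
= 7.25 + 0.84
= 8.09

8.09


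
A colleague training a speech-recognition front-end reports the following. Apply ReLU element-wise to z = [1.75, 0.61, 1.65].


ReLU(1.75) = max(0, 1.75) = 1.75
ReLU(0.61) = max(0, 0.61) = 0.61
ReLU(1.65) = max(0, 1.65) = 1.65
result = [1.75, 0.61, 1.65]

[1.75, 0.61, 1.65]


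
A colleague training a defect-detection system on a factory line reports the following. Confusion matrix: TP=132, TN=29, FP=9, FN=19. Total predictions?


Total = TP + TN + FP + FN
= 132 + 29 + 9 + 19
= 189
(Predicted positive: 141, predicted negative: 48)

189


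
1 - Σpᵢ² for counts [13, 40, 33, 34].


Probabilities: [13/120, 40/120, 33/120, 34/120] ≈ [0.1083, 0.3333, 0.275, 0.2833]
Σpᵢ² = (169 + 1600 + 1089 + 1156)/120² = 4014/14400
Gini = 1 - Σpᵢ² = 1 - 4014/14400 = 0.7212

0.7212


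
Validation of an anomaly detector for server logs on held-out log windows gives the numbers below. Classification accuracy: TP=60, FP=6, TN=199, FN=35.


Accuracy = (TP+TN)/(TP+TN+FP+FN)
= (60+199)/(300)
= 259/300 = 86.33%

86.33%


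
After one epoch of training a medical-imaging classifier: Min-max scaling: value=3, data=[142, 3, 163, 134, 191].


min=3, max=191
(3-3)/(191-3) = 0/188 = 0.0

0.0


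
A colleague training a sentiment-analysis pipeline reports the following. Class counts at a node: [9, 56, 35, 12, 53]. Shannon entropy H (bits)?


Probabilities: [9/165, 56/165, 35/165, 12/165, 53/165] ≈ [0.0545, 0.3394, 0.2121, 0.0727, 0.3212]
H = -((9/165)·log₂(9/165) + (56/165)·log₂(56/165) + (35/165)·log₂(35/165) + (12/165)·log₂(12/165) + (53/165)·log₂(53/165))
  = 2.0338 bits

2.0338 bits


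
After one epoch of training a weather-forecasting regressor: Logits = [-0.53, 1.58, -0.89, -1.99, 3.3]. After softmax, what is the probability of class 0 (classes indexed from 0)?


Exponentials: e^-0.53=0.5886, e^1.58=4.855, e^-0.89=0.4107, e^-1.99=0.1367, e^3.3=27.1126
Sum = 33.1036
Softmax = [0.0178, 0.1467, 0.0124, 0.0041, 0.819]
p[0] = 0.5886/33.1036 = 0.0178

0.0178


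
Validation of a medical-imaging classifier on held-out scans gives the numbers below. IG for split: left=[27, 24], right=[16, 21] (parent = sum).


Parent = [43, 45], H_parent = 0.9996
H_left = 0.9975 (n=51), H_right = 0.9868 (n=37)
H_children = (51/88)·0.9975 + (37/88)·0.9868 = 0.993
IG = 0.9996 - 0.993 = 0.0066

0.0066


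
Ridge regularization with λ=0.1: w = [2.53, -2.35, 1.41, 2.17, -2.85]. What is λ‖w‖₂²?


‖w‖₂² = (2.53)² + (-2.35)² + (1.41)² + (2.17)² + (-2.85)²
     = 6.4009 + 5.5225 + 1.9881 + 4.7089 + 8.1225
     = 26.7429
λ·‖w‖₂² = 0.1·26.7429 = 2.67429

2.67429


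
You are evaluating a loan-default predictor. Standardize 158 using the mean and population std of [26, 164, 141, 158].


μ = 122.25, σ = 56.2066
z = (158 - 122.25)/56.2066 = 0.636

0.636


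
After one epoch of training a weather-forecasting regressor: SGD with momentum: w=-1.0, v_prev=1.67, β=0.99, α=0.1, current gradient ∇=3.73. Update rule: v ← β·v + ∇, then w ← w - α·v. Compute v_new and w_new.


v_new = 0.99·1.67 + 3.73 = 1.6533 + 3.73 = 5.3833
w_new = -1.0 - 0.1·5.3833 = -1.0 - 0.53833 = -1.53833

v_new=5.3833, w_new=-1.53833


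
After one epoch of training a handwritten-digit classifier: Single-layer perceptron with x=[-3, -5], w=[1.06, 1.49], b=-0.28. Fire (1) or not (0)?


z = (-3)·(1.06) + (-5)·(1.49) - 0.28
  = -10.91
step(z) = 0 (z<0)

0


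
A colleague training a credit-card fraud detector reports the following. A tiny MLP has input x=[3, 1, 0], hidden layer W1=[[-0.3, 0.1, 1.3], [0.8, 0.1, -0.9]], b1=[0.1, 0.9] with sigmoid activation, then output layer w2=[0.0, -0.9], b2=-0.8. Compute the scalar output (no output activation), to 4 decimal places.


z1[0] = (-0.3)·(3) + (0.1)·(1) + (1.3)·(0) + 0.1 = -0.7
z1[1] = (0.8)·(3) + (0.1)·(1) + (-0.9)·(0) + 0.9 = 3.4
h = sigmoid(z1) = [0.3318, 0.9677]
output = (0.0)·(0.3318) + (-0.9)·(0.9677) - 0.8 = -1.6709

-1.6709


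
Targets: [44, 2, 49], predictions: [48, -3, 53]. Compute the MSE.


Squared errors: (44-48)²=16, (2+ 3)²=25, (49-53)²=16
Sum = 57
MSE = 57/3 = 19

19


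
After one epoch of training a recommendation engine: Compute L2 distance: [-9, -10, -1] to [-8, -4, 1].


d = √((-9+ 8)² + (-10+ 4)² + (-1-1)²)
  = √(1 + 36 + 4)
  = √41 = 6.4031

6.4031


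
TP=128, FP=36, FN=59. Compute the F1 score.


Precision = 128/164 = 0.7805
Recall = 128/187 = 0.6845
F1 = 2·P·R/(P+R) = 2·TP/(2·TP+FP+FN) = 256/(256+36+59) = 256/351 = 0.7293

0.7293


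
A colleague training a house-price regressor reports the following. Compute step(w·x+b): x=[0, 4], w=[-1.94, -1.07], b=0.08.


z = (0)·(-1.94) + (4)·(-1.07) + 0.08
  = -4.2
step(z) = 0 (z<0)

0


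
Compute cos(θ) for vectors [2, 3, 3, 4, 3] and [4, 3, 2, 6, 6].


A·B = 2·4 + 3·3 + 3·2 + 4·6 + 3·6 = 65
‖A‖ = √47 = 6.8557, ‖B‖ = √101 = 10.0499
cos = 65/(√47·√101) = 65/√4747 = 0.9434

0.9434


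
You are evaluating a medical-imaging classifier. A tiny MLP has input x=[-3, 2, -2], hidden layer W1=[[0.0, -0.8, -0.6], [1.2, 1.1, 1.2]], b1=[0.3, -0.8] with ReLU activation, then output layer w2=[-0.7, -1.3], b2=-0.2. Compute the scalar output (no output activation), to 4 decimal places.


z1[0] = (0.0)·(-3) + (-0.8)·(2) + (-0.6)·(-2) + 0.3 = -0.1
z1[1] = (1.2)·(-3) + (1.1)·(2) + (1.2)·(-2) - 0.8 = -4.6
h = ReLU(z1) = [0.0, 0.0]
output = (-0.7)·(0.0) + (-1.3)·(0.0) - 0.2 = -0.2

-0.2


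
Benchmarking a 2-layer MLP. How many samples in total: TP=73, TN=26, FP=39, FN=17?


Total = TP + TN + FP + FN
= 73 + 26 + 39 + 17
= 155
(Predicted positive: 112, predicted negative: 43)

155


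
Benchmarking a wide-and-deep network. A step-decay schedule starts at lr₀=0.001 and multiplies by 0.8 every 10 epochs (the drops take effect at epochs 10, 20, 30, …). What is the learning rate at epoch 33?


n_drops = ⌊33/10⌋ = 3
lr = 0.001·0.8^3 = 0.001·0.512 = 0.000512

0.000512


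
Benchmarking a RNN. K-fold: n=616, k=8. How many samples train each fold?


Fold size = 616/8 = 77
Training per fold = 616 - 77 = 539

539


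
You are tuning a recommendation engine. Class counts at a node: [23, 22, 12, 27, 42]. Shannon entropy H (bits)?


Probabilities: [23/126, 22/126, 12/126, 27/126, 42/126] ≈ [0.1825, 0.1746, 0.0952, 0.2143, 0.3333]
H = -((23/126)·log₂(23/126) + (22/126)·log₂(22/126) + (12/126)·log₂(12/126) + (27/126)·log₂(27/126) + (42/126)·log₂(42/126))
  = 2.2152 bits

2.2152 bits


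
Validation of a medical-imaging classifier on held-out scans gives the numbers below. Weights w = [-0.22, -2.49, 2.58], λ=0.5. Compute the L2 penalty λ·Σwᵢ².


‖w‖₂² = (-0.22)² + (-2.49)² + (2.58)²
     = 0.0484 + 6.2001 + 6.6564
     = 12.9049
λ·‖w‖₂² = 0.5·12.9049 = 6.45245

6.45245


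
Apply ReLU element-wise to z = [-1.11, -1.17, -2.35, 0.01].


ReLU(-1.11) = max(0, -1.11) = 0.0
ReLU(-1.17) = max(0, -1.17) = 0.0
ReLU(-2.35) = max(0, -2.35) = 0.0
ReLU(0.01) = max(0, 0.01) = 0.01
result = [0.0, 0.0, 0.0, 0.01]

[0.0, 0.0, 0.0, 0.01]


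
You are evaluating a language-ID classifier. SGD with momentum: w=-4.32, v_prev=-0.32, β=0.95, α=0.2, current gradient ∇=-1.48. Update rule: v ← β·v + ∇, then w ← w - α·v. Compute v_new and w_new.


v_new = 0.95·-0.32 - 1.48 = -0.304 - 1.48 = -1.784
w_new = -4.32 - 0.2·-1.784 = -4.32 + 0.3568 = -3.9632

v_new=-1.784, w_new=-3.9632


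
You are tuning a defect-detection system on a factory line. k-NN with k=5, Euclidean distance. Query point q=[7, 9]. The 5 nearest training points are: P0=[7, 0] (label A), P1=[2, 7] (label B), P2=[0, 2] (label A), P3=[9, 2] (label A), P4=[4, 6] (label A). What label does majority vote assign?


d(q,P0) = 9.0  (label A)
d(q,P1) = 5.3852  (label B)
d(q,P2) = 9.8995  (label A)
d(q,P3) = 7.2801  (label A)
d(q,P4) = 4.2426  (label A)
Votes: A=4, B=1
Majority → A

A


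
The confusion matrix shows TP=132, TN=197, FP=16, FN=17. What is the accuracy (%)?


Accuracy = (TP+TN)/(TP+TN+FP+FN)
= (132+197)/(362)
= 329/362 = 90.88%

90.88%


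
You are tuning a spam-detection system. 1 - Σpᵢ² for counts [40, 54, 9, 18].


Probabilities: [40/121, 54/121, 9/121, 18/121] ≈ [0.3306, 0.4463, 0.0744, 0.1488]
Σpᵢ² = (1600 + 2916 + 81 + 324)/121² = 4921/14641
Gini = 1 - Σpᵢ² = 1 - 4921/14641 = 0.6639

0.6639


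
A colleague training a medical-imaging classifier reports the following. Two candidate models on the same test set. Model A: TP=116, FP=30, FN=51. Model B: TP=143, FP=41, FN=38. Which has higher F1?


Model A: P=116/146=0.7945, R=116/167=0.6946, F1=2PR/(P+R)=2TP/(2TP+FP+FN)=232/313=0.7412
Model B: P=143/184=0.7772, R=143/181=0.7901, F1=2PR/(P+R)=2TP/(2TP+FP+FN)=286/365=0.7836
0.7412 < 0.7836 → Model B

Model B


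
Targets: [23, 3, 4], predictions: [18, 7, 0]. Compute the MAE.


Absolute errors: |23-18|=5, |3-7|=4, |4-0|=4
Sum = 13
MAE = 13/3 = 13/3

13/3


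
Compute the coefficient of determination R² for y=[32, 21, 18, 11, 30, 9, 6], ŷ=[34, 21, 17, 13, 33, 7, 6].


ȳ = 18.1429
SS_res = Σ(y-ŷ)² = 22
SS_tot = Σ(y-ȳ)² = 622.86
R² = 1 - SS_res/SS_tot = 1 - 0.0353 = 0.9647

0.9647


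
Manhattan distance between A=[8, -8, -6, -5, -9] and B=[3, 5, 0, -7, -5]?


d = |8-3| + |-8-5| + |-6-0| + |-5+ 7| + |-9+ 5|
  = 5 + 13 + 6 + 2 + 4
  = 30

30


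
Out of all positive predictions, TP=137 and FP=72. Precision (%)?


Precision = TP/(TP+FP)
= 137/(137+72)
= 137/209 = 65.55%

65.55%


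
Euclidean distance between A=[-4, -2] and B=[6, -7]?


d = √((-4-6)² + (-2+ 7)²)
  = √(100 + 25)
  = √125 = 11.1803

11.1803


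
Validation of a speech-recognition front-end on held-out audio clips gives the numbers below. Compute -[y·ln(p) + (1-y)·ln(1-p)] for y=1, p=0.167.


BCE = -[y·ln(p) + (1-y)·ln(1-p)]
= -1·ln(0.167) - 0
= -ln(0.167) = 1.7898

1.7898


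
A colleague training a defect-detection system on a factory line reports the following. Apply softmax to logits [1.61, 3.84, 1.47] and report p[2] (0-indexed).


Exponentials: e^1.61=5.0028, e^3.84=46.5255, e^1.47=4.3492
Sum = 55.8775
Softmax = [0.0895, 0.8326, 0.0778]
p[2] = 4.3492/55.8775 = 0.0778

0.0778


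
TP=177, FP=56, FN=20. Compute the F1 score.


Precision = 177/233 = 0.7597
Recall = 177/197 = 0.8985
F1 = 2·P·R/(P+R) = 2·TP/(2·TP+FP+FN) = 354/(354+56+20) = 354/430 = 0.8233

0.8233


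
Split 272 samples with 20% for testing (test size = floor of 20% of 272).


Test = ⌊272·20/100⌋ = 54
Train = 272 - 54 = 218

Train: 218, Test: 54


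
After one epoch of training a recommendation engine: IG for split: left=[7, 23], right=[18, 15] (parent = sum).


Parent = [25, 38], H_parent = 0.9691
H_left = 0.7838 (n=30), H_right = 0.994 (n=33)
H_children = (30/63)·0.7838 + (33/63)·0.994 = 0.8939
IG = 0.9691 - 0.8939 = 0.0752

0.0752


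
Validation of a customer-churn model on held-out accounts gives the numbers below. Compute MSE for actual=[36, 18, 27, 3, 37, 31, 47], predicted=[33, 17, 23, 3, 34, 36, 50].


Squared errors: (36-33)²=9, (18-17)²=1, (27-23)²=16, (3-3)²=0, (37-34)²=9, (31-36)²=25, (47-50)²=9
Sum = 69
MSE = 69/7 = 69/7

69/7


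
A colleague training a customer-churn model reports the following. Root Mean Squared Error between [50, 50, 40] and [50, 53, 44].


MSE = 25/3 = 8.3333
RMSE = √(25/3) = 2.8868

2.8868


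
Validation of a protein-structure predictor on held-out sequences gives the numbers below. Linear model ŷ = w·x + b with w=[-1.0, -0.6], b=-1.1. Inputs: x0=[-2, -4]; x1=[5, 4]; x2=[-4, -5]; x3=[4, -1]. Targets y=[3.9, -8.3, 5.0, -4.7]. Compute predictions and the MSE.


ŷ0 = (-1.0)·(-2) + (-0.6)·(-4) - 1.1 = 3.3
ŷ1 = (-1.0)·(5) + (-0.6)·(4) - 1.1 = -8.5
ŷ2 = (-1.0)·(-4) + (-0.6)·(-5) - 1.1 = 5.9
ŷ3 = (-1.0)·(4) + (-0.6)·(-1) - 1.1 = -4.5
errors² = [0.36, 0.04, 0.81, 0.04]
MSE = 1.2500/4 = 0.3125

0.3125


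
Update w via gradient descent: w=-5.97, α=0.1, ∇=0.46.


w_new = w - α·∇
= -5.97 - 0.1·0.46
= -5.97 - 0.046
= -6.016

-6.016


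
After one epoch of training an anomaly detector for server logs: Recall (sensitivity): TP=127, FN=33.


Recall = TP/(TP+FN)
= 127/(127+33)
= 127/160 = 79.38%

79.38%


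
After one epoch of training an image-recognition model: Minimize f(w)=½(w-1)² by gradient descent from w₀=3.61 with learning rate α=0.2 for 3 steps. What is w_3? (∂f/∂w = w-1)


step 1: grad = 3.61-1 = 2.61; w = 3.61 - 0.2·(2.61) = 3.088
step 2: grad = 3.088-1 = 2.088; w = 3.088 - 0.2·(2.088) = 2.6704
step 3: grad = 2.6704-1 = 1.6704; w = 2.6704 - 0.2·(1.6704) = 2.33632

2.33632


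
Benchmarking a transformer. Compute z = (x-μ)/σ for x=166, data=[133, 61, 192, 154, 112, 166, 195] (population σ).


μ = 144.7143, σ = 43.9471
z = (166 - 144.7143)/43.9471 = 0.4843

0.4843


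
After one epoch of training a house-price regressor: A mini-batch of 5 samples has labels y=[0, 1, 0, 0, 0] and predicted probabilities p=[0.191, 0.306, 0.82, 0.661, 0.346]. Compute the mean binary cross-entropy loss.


L[0] = -ln(1-0.191) = -ln(0.809) = 0.212
L[1] = -ln(0.306) = 1.1842
L[2] = -ln(1-0.82) = -ln(0.18) = 1.7148
L[3] = -ln(1-0.661) = -ln(0.339) = 1.0818
L[4] = -ln(1-0.346) = -ln(0.654) = 0.4246
mean = (0.212 + 1.1842 + 1.7148 + 1.0818 + 0.4246)/5 = 0.9235

0.9235


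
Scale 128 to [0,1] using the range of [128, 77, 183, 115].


min=77, max=183
(128-77)/(183-77) = 51/106 = 0.4811

0.4811


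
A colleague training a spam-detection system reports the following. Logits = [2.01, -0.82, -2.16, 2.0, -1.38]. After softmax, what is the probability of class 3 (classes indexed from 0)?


Exponentials: e^2.01=7.4633, e^-0.82=0.4404, e^-2.16=0.1153, e^2.0=7.3891, e^-1.38=0.2516
Sum = 15.6597
Softmax = [0.4766, 0.0281, 0.0074, 0.4719, 0.0161]
p[3] = 7.3891/15.6597 = 0.4719

0.4719


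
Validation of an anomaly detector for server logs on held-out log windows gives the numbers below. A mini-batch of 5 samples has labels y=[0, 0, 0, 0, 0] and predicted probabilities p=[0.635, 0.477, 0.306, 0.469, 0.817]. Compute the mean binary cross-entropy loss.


L[0] = -ln(1-0.635) = -ln(0.365) = 1.0079
L[1] = -ln(1-0.477) = -ln(0.523) = 0.6482
L[2] = -ln(1-0.306) = -ln(0.694) = 0.3653
L[3] = -ln(1-0.469) = -ln(0.531) = 0.633
L[4] = -ln(1-0.817) = -ln(0.183) = 1.6983
mean = (1.0079 + 0.6482 + 0.3653 + 0.633 + 1.6983)/5 = 0.8705

0.8705


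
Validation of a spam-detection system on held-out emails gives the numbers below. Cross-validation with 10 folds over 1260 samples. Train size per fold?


Fold size = 1260/10 = 126
Training per fold = 1260 - 126 = 1134

1134


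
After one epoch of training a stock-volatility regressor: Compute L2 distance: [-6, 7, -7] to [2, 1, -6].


d = √((-6-2)² + (7-1)² + (-7+ 6)²)
  = √(64 + 36 + 1)
  = √101 = 10.0499

10.0499


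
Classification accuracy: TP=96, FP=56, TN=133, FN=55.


Accuracy = (TP+TN)/(TP+TN+FP+FN)
= (96+133)/(340)
= 229/340 = 67.35%

67.35%


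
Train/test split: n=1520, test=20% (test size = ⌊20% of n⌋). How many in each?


Test = ⌊1520·20/100⌋ = 304
Train = 1520 - 304 = 1216

Train: 1216, Test: 304


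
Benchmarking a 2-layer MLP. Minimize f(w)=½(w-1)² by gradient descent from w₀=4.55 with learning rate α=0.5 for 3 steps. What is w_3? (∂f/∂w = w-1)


step 1: grad = 4.55-1 = 3.55; w = 4.55 - 0.5·(3.55) = 2.775
step 2: grad = 2.775-1 = 1.775; w = 2.775 - 0.5·(1.775) = 1.8875
step 3: grad = 1.8875-1 = 0.8875; w = 1.8875 - 0.5·(0.8875) = 1.44375

1.44375


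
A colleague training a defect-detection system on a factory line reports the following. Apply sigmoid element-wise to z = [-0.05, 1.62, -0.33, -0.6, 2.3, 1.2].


σ(-0.05) = 1/(1+e^0.05) = 0.4875
σ(1.62) = 1/(1+e^-1.62) = 0.8348
σ(-0.33) = 1/(1+e^0.33) = 0.4182
σ(-0.6) = 1/(1+e^0.6) = 0.3543
σ(2.3) = 1/(1+e^-2.3) = 0.9089
σ(1.2) = 1/(1+e^-1.2) = 0.7685
result = [0.4875, 0.8348, 0.4182, 0.3543, 0.9089, 0.7685]

[0.4875, 0.8348, 0.4182, 0.3543, 0.9089, 0.7685]


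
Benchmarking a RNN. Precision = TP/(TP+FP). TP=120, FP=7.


Precision = TP/(TP+FP)
= 120/(120+7)
= 120/127 = 94.49%

94.49%


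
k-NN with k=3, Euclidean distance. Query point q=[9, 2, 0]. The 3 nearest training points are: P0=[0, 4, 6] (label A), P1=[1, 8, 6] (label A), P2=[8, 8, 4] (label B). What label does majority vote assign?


d(q,P0) = 11.0  (label A)
d(q,P1) = 11.6619  (label A)
d(q,P2) = 7.2801  (label B)
Votes: A=2, B=1
Majority → A

A


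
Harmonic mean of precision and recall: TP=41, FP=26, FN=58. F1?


Precision = 41/67 = 0.6119
Recall = 41/99 = 0.4141
F1 = 2·P·R/(P+R) = 2·TP/(2·TP+FP+FN) = 82/(82+26+58) = 82/166 = 0.494

0.494


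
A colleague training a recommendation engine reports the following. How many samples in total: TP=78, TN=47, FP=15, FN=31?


Total = TP + TN + FP + FN
= 78 + 47 + 15 + 31
= 171
(Predicted positive: 93, predicted negative: 78)

171


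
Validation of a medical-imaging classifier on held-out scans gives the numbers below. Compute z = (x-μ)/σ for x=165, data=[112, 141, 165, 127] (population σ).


μ = 136.25, σ = 19.5112
z = (165 - 136.25)/19.5112 = 1.4735

1.4735


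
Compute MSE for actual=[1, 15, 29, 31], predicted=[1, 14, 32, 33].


Squared errors: (1-1)²=0, (15-14)²=1, (29-32)²=9, (31-33)²=4
Sum = 14
MSE = 14/4 = 7/2

7/2


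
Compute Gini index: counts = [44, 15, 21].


Probabilities: [44/80, 15/80, 21/80] ≈ [0.55, 0.1875, 0.2625]
Σpᵢ² = (1936 + 225 + 441)/80² = 2602/6400
Gini = 1 - Σpᵢ² = 1 - 2602/6400 = 0.5934

0.5934


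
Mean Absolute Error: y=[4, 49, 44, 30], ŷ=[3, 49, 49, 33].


Absolute errors: |4-3|=1, |49-49|=0, |44-49|=5, |30-33|=3
Sum = 9
MAE = 9/4 = 9/4

9/4


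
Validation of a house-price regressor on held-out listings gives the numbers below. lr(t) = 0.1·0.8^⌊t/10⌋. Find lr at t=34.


n_drops = ⌊34/10⌋ = 3
lr = 0.1·0.8^3 = 0.1·0.512 = 0.0512

0.0512


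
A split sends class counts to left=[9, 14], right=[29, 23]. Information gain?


Parent = [38, 37], H_parent = 0.9999
H_left = 0.9656 (n=23), H_right = 0.9904 (n=52)
H_children = (23/75)·0.9656 + (52/75)·0.9904 = 0.9828
IG = 0.9999 - 0.9828 = 0.0171

0.0171


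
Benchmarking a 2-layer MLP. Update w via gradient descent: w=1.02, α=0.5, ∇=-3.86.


w_new = w - α·∇
= 1.02 - 0.5·-3.86
= 1.02 + 1.93
= 2.95

2.95


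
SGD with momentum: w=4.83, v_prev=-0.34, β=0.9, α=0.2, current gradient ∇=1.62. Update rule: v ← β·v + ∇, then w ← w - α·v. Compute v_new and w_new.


v_new = 0.9·-0.34 + 1.62 = -0.306 + 1.62 = 1.314
w_new = 4.83 - 0.2·1.314 = 4.83 - 0.2628 = 4.5672

v_new=1.314, w_new=4.5672


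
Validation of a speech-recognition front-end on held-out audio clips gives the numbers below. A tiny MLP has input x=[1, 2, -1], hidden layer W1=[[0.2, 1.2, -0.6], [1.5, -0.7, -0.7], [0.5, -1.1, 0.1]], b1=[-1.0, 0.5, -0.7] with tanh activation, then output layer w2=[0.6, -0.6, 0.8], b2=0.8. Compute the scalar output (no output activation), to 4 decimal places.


z1[0] = (0.2)·(1) + (1.2)·(2) + (-0.6)·(-1) - 1.0 = 2.2
z1[1] = (1.5)·(1) + (-0.7)·(2) + (-0.7)·(-1) + 0.5 = 1.3
z1[2] = (0.5)·(1) + (-1.1)·(2) + (0.1)·(-1) - 0.7 = -2.5
h = tanh(z1) = [0.9757, 0.8617, -0.9866]
output = (0.6)·(0.9757) + (-0.6)·(0.8617) + (0.8)·(-0.9866) + 0.8 = 0.0791

0.0791


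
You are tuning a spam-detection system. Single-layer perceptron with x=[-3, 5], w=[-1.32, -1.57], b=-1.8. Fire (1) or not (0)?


z = (-3)·(-1.32) + (5)·(-1.57) - 1.8
  = -5.69
step(z) = 0 (z<0)

0


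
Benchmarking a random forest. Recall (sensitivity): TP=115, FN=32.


Recall = TP/(TP+FN)
= 115/(115+32)
= 115/147 = 78.23%

78.23%


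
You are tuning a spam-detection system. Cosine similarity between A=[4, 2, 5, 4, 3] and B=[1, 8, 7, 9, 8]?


A·B = 4·1 + 2·8 + 5·7 + 4·9 + 3·8 = 115
‖A‖ = √70 = 8.3666, ‖B‖ = √259 = 16.0935
cos = 115/(√70·√259) = 115/√18130 = 0.8541

0.8541


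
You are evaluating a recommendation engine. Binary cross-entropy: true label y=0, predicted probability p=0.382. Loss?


BCE = -[y·ln(p) + (1-y)·ln(1-p)]
= -0 - 1·ln(1-0.382)
= -ln(0.618) = 0.4813

0.4813


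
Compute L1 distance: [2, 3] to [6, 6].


d = |2-6| + |3-6|
  = 4 + 3
  = 7

7


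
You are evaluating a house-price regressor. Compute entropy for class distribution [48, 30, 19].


Probabilities: [48/97, 30/97, 19/97] ≈ [0.4948, 0.3093, 0.1959]
H = -((48/97)·log₂(48/97) + (30/97)·log₂(30/97) + (19/97)·log₂(19/97))
  = 1.4866 bits

1.4866 bits


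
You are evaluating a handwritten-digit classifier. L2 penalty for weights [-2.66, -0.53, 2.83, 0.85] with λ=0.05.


‖w‖₂² = (-2.66)² + (-0.53)² + (2.83)² + (0.85)²
     = 7.0756 + 0.2809 + 8.0089 + 0.7225
     = 16.0879
λ·‖w‖₂² = 0.05·16.0879 = 0.804395

0.804395


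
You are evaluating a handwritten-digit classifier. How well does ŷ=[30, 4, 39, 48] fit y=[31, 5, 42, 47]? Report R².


ȳ = 31.25
SS_res = Σ(y-ŷ)² = 12
SS_tot = Σ(y-ȳ)² = 1052.75
R² = 1 - SS_res/SS_tot = 1 - 0.0114 = 0.9886

0.9886


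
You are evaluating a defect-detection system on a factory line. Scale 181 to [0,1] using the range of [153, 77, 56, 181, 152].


min=56, max=181
(181-56)/(181-56) = 125/125 = 1.0

1.0


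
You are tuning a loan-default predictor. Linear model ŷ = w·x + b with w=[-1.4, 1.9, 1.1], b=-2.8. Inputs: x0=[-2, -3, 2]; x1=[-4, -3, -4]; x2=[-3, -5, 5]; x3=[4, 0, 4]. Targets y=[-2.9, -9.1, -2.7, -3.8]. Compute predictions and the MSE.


ŷ0 = (-1.4)·(-2) + (1.9)·(-3) + (1.1)·(2) - 2.8 = -3.5
ŷ1 = (-1.4)·(-4) + (1.9)·(-3) + (1.1)·(-4) - 2.8 = -7.3
ŷ2 = (-1.4)·(-3) + (1.9)·(-5) + (1.1)·(5) - 2.8 = -2.6
ŷ3 = (-1.4)·(4) + (1.9)·(0) + (1.1)·(4) - 2.8 = -4.0
errors² = [0.36, 3.24, 0.01, 0.04]
MSE = 3.6500/4 = 0.9125

0.9125


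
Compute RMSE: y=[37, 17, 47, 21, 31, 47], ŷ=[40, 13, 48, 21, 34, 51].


MSE = 51/6 = 8.5
RMSE = √(51/6) = 2.9155

2.9155


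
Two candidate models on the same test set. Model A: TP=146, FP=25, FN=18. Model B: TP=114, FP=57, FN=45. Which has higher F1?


Model A: P=146/171=0.8538, R=146/164=0.8902, F1=2PR/(P+R)=2TP/(2TP+FP+FN)=292/335=0.8716
Model B: P=114/171=0.6667, R=114/159=0.717, F1=2PR/(P+R)=2TP/(2TP+FP+FN)=228/330=0.6909
0.8716 > 0.6909 → Model A

Model A


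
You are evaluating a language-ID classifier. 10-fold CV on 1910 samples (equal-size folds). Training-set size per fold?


Fold size = 1910/10 = 191
Training per fold = 1910 - 191 = 1719

1719


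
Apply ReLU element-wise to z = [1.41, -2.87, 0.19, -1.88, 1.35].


ReLU(1.41) = max(0, 1.41) = 1.41
ReLU(-2.87) = max(0, -2.87) = 0.0
ReLU(0.19) = max(0, 0.19) = 0.19
ReLU(-1.88) = max(0, -1.88) = 0.0
ReLU(1.35) = max(0, 1.35) = 1.35
result = [1.41, 0.0, 0.19, 0.0, 1.35]

[1.41, 0.0, 0.19, 0.0, 1.35]


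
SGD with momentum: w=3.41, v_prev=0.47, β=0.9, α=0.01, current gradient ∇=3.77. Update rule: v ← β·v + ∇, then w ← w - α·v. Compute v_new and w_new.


v_new = 0.9·0.47 + 3.77 = 0.423 + 3.77 = 4.193
w_new = 3.41 - 0.01·4.193 = 3.41 - 0.04193 = 3.36807

v_new=4.193, w_new=3.36807


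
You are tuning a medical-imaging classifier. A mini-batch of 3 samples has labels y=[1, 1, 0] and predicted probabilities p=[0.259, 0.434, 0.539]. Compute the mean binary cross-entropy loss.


L[0] = -ln(0.259) = 1.3509
L[1] = -ln(0.434) = 0.8347
L[2] = -ln(1-0.539) = -ln(0.461) = 0.7744
mean = (1.3509 + 0.8347 + 0.7744)/3 = 0.9867

0.9867


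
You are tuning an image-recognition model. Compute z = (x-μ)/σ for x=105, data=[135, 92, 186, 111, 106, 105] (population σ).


μ = 122.5, σ = 31.1702
z = (105 - 122.5)/31.1702 = -0.5614

-0.5614


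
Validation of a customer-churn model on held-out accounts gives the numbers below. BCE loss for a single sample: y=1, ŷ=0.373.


BCE = -[y·ln(p) + (1-y)·ln(1-p)]
= -1·ln(0.373) - 0
= -ln(0.373) = 0.9862

0.9862


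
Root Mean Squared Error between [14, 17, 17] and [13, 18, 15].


MSE = 6/3 = 2
RMSE = √(6/3) = 1.4142

1.4142


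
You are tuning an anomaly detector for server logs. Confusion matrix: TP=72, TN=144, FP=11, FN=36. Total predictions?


Total = TP + TN + FP + FN
= 72 + 144 + 11 + 36
= 263
(Predicted positive: 83, predicted negative: 180)

263


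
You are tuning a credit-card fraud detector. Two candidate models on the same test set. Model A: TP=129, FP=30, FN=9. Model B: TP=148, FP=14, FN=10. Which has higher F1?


Model A: P=129/159=0.8113, R=129/138=0.9348, F1=2PR/(P+R)=2TP/(2TP+FP+FN)=258/297=0.8687
Model B: P=148/162=0.9136, R=148/158=0.9367, F1=2PR/(P+R)=2TP/(2TP+FP+FN)=296/320=0.925
0.8687 < 0.925 → Model B

Model B


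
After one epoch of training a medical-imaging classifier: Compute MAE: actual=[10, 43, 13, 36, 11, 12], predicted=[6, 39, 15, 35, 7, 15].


Absolute errors: |10-6|=4, |43-39|=4, |13-15|=2, |36-35|=1, |11-7|=4, |12-15|=3
Sum = 18
MAE = 18/6 = 3

3


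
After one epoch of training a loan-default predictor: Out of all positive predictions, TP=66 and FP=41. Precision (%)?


Precision = TP/(TP+FP)
= 66/(66+41)
= 66/107 = 61.68%

61.68%


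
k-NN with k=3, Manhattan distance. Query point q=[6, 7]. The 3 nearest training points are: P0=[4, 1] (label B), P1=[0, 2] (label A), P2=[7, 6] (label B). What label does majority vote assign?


d(q,P0) = 8  (label B)
d(q,P1) = 11  (label A)
d(q,P2) = 2  (label B)
Votes: A=1, B=2
Majority → B

B


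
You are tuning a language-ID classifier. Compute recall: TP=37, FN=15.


Recall = TP/(TP+FN)
= 37/(37+15)
= 37/52 = 71.15%

71.15%


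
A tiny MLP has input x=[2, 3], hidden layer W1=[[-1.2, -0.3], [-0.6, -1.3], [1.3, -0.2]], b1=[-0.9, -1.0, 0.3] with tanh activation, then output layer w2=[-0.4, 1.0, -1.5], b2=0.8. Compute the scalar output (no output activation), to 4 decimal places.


z1[0] = (-1.2)·(2) + (-0.3)·(3) - 0.9 = -4.2
z1[1] = (-0.6)·(2) + (-1.3)·(3) - 1.0 = -6.1
z1[2] = (1.3)·(2) + (-0.2)·(3) + 0.3 = 2.3
h = tanh(z1) = [-0.9996, -1.0, 0.9801]
output = (-0.4)·(-0.9996) + (1.0)·(-1.0) + (-1.5)·(0.9801) + 0.8 = -1.2703

-1.2703


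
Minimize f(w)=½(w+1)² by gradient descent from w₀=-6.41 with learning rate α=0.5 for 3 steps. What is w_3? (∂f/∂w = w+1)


step 1: grad = -6.41+1 = -5.41; w = -6.41 - 0.5·(-5.41) = -3.705
step 2: grad = -3.705+1 = -2.705; w = -3.705 - 0.5·(-2.705) = -2.3525
step 3: grad = -2.3525+1 = -1.3525; w = -2.3525 - 0.5·(-1.3525) = -1.67625

-1.67625


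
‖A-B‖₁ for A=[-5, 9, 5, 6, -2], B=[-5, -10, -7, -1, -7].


d = |-5+ 5| + |9+ 10| + |5+ 7| + |6+ 1| + |-2+ 7|
  = 0 + 19 + 12 + 7 + 5
  = 43

43


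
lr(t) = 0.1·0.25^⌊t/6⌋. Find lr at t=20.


n_drops = ⌊20/6⌋ = 3
lr = 0.1·0.25^3 = 0.1·0.015625 = 0.0015625

0.0015625


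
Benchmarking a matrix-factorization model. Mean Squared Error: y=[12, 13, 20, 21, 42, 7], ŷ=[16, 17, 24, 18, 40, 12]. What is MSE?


Squared errors: (12-16)²=16, (13-17)²=16, (20-24)²=16, (21-18)²=9, (42-40)²=4, (7-12)²=25
Sum = 86
MSE = 86/6 = 43/3

43/3


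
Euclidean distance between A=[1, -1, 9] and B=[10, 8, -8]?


d = √((1-10)² + (-1-8)² + (9+ 8)²)
  = √(81 + 81 + 289)
  = √451 = 21.2368

21.2368


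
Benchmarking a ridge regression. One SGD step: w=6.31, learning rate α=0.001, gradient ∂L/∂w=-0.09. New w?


w_new = w - α·∇
= 6.31 - 0.001·-0.09
= 6.31 + 0.00009
= 6.31009

6.31009


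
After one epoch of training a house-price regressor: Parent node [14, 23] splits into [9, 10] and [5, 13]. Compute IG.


Parent = [14, 23], H_parent = 0.9569
H_left = 0.998 (n=19), H_right = 0.8524 (n=18)
H_children = (19/37)·0.998 + (18/37)·0.8524 = 0.9272
IG = 0.9569 - 0.9272 = 0.0297

0.0297


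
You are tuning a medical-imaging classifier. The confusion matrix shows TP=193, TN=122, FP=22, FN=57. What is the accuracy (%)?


Accuracy = (TP+TN)/(TP+TN+FP+FN)
= (193+122)/(394)
= 315/394 = 79.95%

79.95%


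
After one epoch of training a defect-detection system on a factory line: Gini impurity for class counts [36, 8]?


Probabilities: [36/44, 8/44] ≈ [0.8182, 0.1818]
Σpᵢ² = (1296 + 64)/44² = 1360/1936
Gini = 1 - Σpᵢ² = 1 - 1360/1936 = 0.2975

0.2975


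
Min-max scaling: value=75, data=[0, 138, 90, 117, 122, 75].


min=0, max=138
(75-0)/(138-0) = 75/138 = 0.5435

0.5435


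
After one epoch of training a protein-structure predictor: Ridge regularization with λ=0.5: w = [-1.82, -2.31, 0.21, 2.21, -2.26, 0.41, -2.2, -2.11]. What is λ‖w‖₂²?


‖w‖₂² = (-1.82)² + (-2.31)² + (0.21)² + (2.21)² + (-2.26)² + (0.41)² + (-2.2)² + (-2.11)²
     = 3.3124 + 5.3361 + 0.0441 + 4.8841 + 5.1076 + 0.1681 + 4.84 + 4.4521
     = 28.1445
λ·‖w‖₂² = 0.5·28.1445 = 14.07225

14.07225


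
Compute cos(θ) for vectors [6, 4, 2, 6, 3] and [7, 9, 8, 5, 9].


A·B = 6·7 + 4·9 + 2·8 + 6·5 + 3·9 = 151
‖A‖ = √101 = 10.0499, ‖B‖ = √300 = 17.3205
cos = 151/(√101·√300) = 151/√30300 = 0.8675

0.8675


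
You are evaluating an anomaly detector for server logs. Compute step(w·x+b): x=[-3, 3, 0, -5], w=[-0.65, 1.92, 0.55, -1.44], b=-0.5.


z = (-3)·(-0.65) + (3)·(1.92) + (0)·(0.55) + (-5)·(-1.44) - 0.5
  = 14.41
step(z) = 1 (z≥0)

1


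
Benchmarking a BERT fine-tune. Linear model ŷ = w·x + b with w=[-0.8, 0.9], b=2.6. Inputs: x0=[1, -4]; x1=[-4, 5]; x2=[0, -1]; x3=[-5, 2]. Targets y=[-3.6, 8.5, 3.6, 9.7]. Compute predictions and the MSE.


ŷ0 = (-0.8)·(1) + (0.9)·(-4) + 2.6 = -1.8
ŷ1 = (-0.8)·(-4) + (0.9)·(5) + 2.6 = 10.3
ŷ2 = (-0.8)·(0) + (0.9)·(-1) + 2.6 = 1.7
ŷ3 = (-0.8)·(-5) + (0.9)·(2) + 2.6 = 8.4
errors² = [3.24, 3.24, 3.61, 1.69]
MSE = 11.7800/4 = 2.945

2.945


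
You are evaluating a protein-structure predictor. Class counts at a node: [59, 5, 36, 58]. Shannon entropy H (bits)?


Probabilities: [59/158, 5/158, 36/158, 58/158] ≈ [0.3734, 0.0316, 0.2278, 0.3671]
H = -((59/158)·log₂(59/158) + (5/158)·log₂(5/158) + (36/158)·log₂(36/158) + (58/158)·log₂(58/158))
  = 1.7053 bits

1.7053 bits


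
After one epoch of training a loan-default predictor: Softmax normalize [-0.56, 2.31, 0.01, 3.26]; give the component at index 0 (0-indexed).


Exponentials: e^-0.56=0.5712, e^2.31=10.0744, e^0.01=1.0101, e^3.26=26.0495
Sum = 37.7052
Softmax = [0.0151, 0.2672, 0.0268, 0.6909]
p[0] = 0.5712/37.7052 = 0.0151

0.0151


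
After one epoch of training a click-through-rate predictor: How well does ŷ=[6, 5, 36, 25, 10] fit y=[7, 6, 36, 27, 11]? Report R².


ȳ = 17.4
SS_res = Σ(y-ŷ)² = 7
SS_tot = Σ(y-ȳ)² = 717.2
R² = 1 - SS_res/SS_tot = 1 - 0.0098 = 0.9902

0.9902


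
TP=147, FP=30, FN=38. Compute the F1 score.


Precision = 147/177 = 0.8305
Recall = 147/185 = 0.7946
F1 = 2·P·R/(P+R) = 2·TP/(2·TP+FP+FN) = 294/(294+30+38) = 294/362 = 0.8122

0.8122


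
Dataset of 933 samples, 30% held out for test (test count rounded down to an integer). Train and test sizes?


Test = ⌊933·30/100⌋ = 279
Train = 933 - 279 = 654

Train: 654, Test: 279


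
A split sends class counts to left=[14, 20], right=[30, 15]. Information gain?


Parent = [44, 35], H_parent = 0.9906
H_left = 0.9774 (n=34), H_right = 0.9183 (n=45)
H_children = (34/79)·0.9774 + (45/79)·0.9183 = 0.9437
IG = 0.9906 - 0.9437 = 0.0469

0.0469


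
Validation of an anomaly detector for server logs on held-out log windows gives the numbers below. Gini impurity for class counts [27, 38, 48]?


Probabilities: [27/113, 38/113, 48/113] ≈ [0.2389, 0.3363, 0.4248]
Σpᵢ² = (729 + 1444 + 2304)/113² = 4477/12769
Gini = 1 - Σpᵢ² = 1 - 4477/12769 = 0.6494

0.6494


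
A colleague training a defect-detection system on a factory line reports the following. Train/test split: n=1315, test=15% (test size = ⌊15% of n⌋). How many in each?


Test = ⌊1315·15/100⌋ = 197
Train = 1315 - 197 = 1118

Train: 1118, Test: 197


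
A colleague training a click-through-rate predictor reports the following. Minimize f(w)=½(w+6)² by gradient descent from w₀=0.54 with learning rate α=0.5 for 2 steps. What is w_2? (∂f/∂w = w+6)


step 1: grad = 0.54+6 = 6.54; w = 0.54 - 0.5·(6.54) = -2.73
step 2: grad = -2.73+6 = 3.27; w = -2.73 - 0.5·(3.27) = -4.365

-4.365


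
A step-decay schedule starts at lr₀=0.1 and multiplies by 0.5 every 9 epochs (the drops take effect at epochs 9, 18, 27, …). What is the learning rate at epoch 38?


n_drops = ⌊38/9⌋ = 4
lr = 0.1·0.5^4 = 0.1·0.0625 = 0.00625

0.00625


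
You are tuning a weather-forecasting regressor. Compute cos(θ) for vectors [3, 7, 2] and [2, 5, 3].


A·B = 3·2 + 7·5 + 2·3 = 47
‖A‖ = √62 = 7.874, ‖B‖ = √38 = 6.1644
cos = 47/(√62·√38) = 47/√2356 = 0.9683

0.9683


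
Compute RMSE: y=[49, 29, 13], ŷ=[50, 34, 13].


MSE = 26/3 = 8.6667
RMSE = √(26/3) = 2.9439

2.9439


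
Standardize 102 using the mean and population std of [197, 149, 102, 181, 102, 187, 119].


μ = 148.1429, σ = 37.9565
z = (102 - 148.1429)/37.9565 = -1.2157

-1.2157


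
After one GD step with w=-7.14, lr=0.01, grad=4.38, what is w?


w_new = w - α·∇
= -7.14 - 0.01·4.38
= -7.14 - 0.0438
= -7.1838

-7.1838


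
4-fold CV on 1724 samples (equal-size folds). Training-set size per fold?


Fold size = 1724/4 = 431
Training per fold = 1724 - 431 = 1293

1293


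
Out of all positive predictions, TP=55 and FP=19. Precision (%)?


Precision = TP/(TP+FP)
= 55/(55+19)
= 55/74 = 74.32%

74.32%


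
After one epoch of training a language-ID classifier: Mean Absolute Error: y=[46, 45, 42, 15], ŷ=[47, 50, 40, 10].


Absolute errors: |46-47|=1, |45-50|=5, |42-40|=2, |15-10|=5
Sum = 13
MAE = 13/4 = 13/4

13/4


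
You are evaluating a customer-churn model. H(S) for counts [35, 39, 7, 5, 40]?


Probabilities: [35/126, 39/126, 7/126, 5/126, 40/126] ≈ [0.2778, 0.3095, 0.0556, 0.0397, 0.3175]
H = -((35/126)·log₂(35/126) + (39/126)·log₂(39/126) + (7/126)·log₂(7/126) + (5/126)·log₂(5/126) + (40/126)·log₂(40/126))
  = 1.9789 bits

1.9789 bits


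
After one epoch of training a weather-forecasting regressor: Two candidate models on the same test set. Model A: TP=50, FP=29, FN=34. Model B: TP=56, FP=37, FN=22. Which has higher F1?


Model A: P=50/79=0.6329, R=50/84=0.5952, F1=2PR/(P+R)=2TP/(2TP+FP+FN)=100/163=0.6135
Model B: P=56/93=0.6022, R=56/78=0.7179, F1=2PR/(P+R)=2TP/(2TP+FP+FN)=112/171=0.655
0.6135 < 0.655 → Model B

Model B


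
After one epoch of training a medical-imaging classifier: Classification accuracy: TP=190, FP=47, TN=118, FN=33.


Accuracy = (TP+TN)/(TP+TN+FP+FN)
= (190+118)/(388)
= 308/388 = 79.38%

79.38%


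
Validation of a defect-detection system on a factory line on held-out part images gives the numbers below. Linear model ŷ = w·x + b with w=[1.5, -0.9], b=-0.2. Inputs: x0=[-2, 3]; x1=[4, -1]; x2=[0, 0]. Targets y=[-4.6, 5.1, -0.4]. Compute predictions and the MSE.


ŷ0 = (1.5)·(-2) + (-0.9)·(3) - 0.2 = -5.9
ŷ1 = (1.5)·(4) + (-0.9)·(-1) - 0.2 = 6.7
ŷ2 = (1.5)·(0) + (-0.9)·(0) - 0.2 = -0.2
errors² = [1.69, 2.56, 0.04]
MSE = 4.2900/3 = 1.43

1.43


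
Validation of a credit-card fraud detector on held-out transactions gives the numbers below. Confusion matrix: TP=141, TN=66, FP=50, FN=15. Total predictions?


Total = TP + TN + FP + FN
= 141 + 66 + 50 + 15
= 272
(Predicted positive: 191, predicted negative: 81)

272


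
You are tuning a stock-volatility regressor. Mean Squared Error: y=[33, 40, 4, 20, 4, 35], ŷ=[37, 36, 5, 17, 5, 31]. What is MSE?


Squared errors: (33-37)²=16, (40-36)²=16, (4-5)²=1, (20-17)²=9, (4-5)²=1, (35-31)²=16
Sum = 59
MSE = 59/6 = 59/6

59/6


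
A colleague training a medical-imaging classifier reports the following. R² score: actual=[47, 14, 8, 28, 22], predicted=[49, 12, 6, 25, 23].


ȳ = 23.8
SS_res = Σ(y-ŷ)² = 22
SS_tot = Σ(y-ȳ)² = 904.8
R² = 1 - SS_res/SS_tot = 1 - 0.0243 = 0.9757

0.9757


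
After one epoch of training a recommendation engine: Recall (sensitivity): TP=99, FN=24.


Recall = TP/(TP+FN)
= 99/(99+24)
= 99/123 = 80.49%

80.49%


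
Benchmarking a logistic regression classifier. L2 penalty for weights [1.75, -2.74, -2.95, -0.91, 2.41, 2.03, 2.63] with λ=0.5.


‖w‖₂² = (1.75)² + (-2.74)² + (-2.95)² + (-0.91)² + (2.41)² + (2.03)² + (2.63)²
     = 3.0625 + 7.5076 + 8.7025 + 0.8281 + 5.8081 + 4.1209 + 6.9169
     = 36.9466
λ·‖w‖₂² = 0.5·36.9466 = 18.4733

18.4733


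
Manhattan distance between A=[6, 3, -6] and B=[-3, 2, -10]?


d = |6+ 3| + |3-2| + |-6+ 10|
  = 9 + 1 + 4
  = 14

14


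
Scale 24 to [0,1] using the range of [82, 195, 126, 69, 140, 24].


min=24, max=195
(24-24)/(195-24) = 0/171 = 0.0

0.0


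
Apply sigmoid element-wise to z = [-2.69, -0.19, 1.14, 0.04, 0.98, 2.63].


σ(-2.69) = 1/(1+e^2.69) = 0.0636
σ(-0.19) = 1/(1+e^0.19) = 0.4526
σ(1.14) = 1/(1+e^-1.14) = 0.7577
σ(0.04) = 1/(1+e^-0.04) = 0.51
σ(0.98) = 1/(1+e^-0.98) = 0.7271
σ(2.63) = 1/(1+e^-2.63) = 0.9328
result = [0.0636, 0.4526, 0.7577, 0.51, 0.7271, 0.9328]

[0.0636, 0.4526, 0.7577, 0.51, 0.7271, 0.9328]


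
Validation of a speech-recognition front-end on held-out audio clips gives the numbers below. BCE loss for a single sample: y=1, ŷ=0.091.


BCE = -[y·ln(p) + (1-y)·ln(1-p)]
= -1·ln(0.091) - 0
= -ln(0.091) = 2.3969

2.3969


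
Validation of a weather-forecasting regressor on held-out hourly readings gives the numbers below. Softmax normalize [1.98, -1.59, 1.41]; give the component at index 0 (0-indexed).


Exponentials: e^1.98=7.2427, e^-1.59=0.2039, e^1.41=4.096
Sum = 11.5426
Softmax = [0.6275, 0.0177, 0.3549]
p[0] = 7.2427/11.5426 = 0.6275

0.6275


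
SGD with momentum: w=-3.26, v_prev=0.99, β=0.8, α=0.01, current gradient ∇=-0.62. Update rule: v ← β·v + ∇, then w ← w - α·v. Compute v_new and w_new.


v_new = 0.8·0.99 - 0.62 = 0.792 - 0.62 = 0.172
w_new = -3.26 - 0.01·0.172 = -3.26 - 0.00172 = -3.26172

v_new=0.172, w_new=-3.26172


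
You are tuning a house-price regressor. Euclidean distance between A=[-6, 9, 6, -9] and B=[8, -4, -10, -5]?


d = √((-6-8)² + (9+ 4)² + (6+ 10)² + (-9+ 5)²)
  = √(196 + 169 + 256 + 16)
  = √637 = 25.2389

25.2389


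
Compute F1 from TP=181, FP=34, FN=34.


Precision = 181/215 = 0.8419
Recall = 181/215 = 0.8419
F1 = 2·P·R/(P+R) = 2·TP/(2·TP+FP+FN) = 362/(362+34+34) = 362/430 = 0.8419

0.8419


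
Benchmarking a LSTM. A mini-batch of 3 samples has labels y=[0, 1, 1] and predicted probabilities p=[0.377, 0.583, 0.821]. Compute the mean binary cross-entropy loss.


L[0] = -ln(1-0.377) = -ln(0.623) = 0.4732
L[1] = -ln(0.583) = 0.5396
L[2] = -ln(0.821) = 0.1972
mean = (0.4732 + 0.5396 + 0.1972)/3 = 0.4033

0.4033


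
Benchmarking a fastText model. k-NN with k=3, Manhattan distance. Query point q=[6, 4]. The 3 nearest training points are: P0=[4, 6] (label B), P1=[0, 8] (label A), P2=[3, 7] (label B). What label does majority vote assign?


d(q,P0) = 4  (label B)
d(q,P1) = 10  (label A)
d(q,P2) = 6  (label B)
Votes: A=1, B=2
Majority → B

B
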